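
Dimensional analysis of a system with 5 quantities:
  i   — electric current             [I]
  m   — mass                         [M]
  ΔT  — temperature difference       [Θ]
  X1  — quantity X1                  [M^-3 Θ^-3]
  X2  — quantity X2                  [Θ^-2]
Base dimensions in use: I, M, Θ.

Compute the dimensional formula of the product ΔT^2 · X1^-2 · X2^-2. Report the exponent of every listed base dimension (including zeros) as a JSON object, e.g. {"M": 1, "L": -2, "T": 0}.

Exponent matrix [I,M,Θ] × [i,m,ΔT,X1,X2]:
  I: [ 1  0  0  0  0]
  M: [ 0  1  0 -3  0]
  Θ: [ 0  0  1 -3 -2]
  [I]: (2)·0+(-2)·0+(-2)·0 = 0
  [M]: (2)·0+(-2)·-3+(-2)·0 = 6
  [Θ]: (2)·1+(-2)·-3+(-2)·-2 = 12
⇒ M^6 Θ^12

{"I": 0, "M": 6, "Θ": 12}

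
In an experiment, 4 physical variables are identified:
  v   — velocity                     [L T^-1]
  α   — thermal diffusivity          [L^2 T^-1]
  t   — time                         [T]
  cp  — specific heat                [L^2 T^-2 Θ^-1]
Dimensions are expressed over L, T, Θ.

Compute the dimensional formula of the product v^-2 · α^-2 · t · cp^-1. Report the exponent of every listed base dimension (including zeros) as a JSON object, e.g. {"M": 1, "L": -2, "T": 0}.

{"L": -8, "T": 7, "Θ": 1}

Exponent matrix [L,T,Θ] × [v,α,t,cp]:
  L: [ 1  2  0  2]
  T: [-1 -1  1 -2]
  Θ: [ 0  0  0 -1]
  [L]: (-2)·1+(-2)·2+(1)·0+(-1)·2 = -8
  [T]: (-2)·-1+(-2)·-1+(1)·1+(-1)·-2 = 7
  [Θ]: (-2)·0+(-2)·0+(1)·0+(-1)·-1 = 1
⇒ L^-8 T^7 Θ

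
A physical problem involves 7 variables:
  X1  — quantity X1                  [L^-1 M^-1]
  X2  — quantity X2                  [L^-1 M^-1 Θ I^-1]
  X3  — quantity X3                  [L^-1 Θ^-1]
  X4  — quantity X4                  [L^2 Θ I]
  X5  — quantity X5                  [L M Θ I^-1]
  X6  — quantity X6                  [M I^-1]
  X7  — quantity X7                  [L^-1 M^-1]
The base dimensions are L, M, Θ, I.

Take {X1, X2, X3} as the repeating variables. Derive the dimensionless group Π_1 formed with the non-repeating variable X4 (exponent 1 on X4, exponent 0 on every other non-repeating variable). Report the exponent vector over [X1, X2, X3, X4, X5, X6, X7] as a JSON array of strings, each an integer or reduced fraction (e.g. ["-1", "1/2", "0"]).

["-1", "1", "2", "1", "0", "0", "0"]

Write exponents as rows L,M,Θ,I / cols X1,X2,X3,X4,X5,X6,X7:
  L: [-1 -1 -1  2  1  0 -1]
  M: [-1 -1  0  0  1  1 -1]
  Θ: [ 0  1 -1  1  1  0  0]
  I: [ 0 -1  0  1 -1 -1  0]
Row reduction gives pivot columns X1,X2,X3; rank = 3
Pivot set = {X1,X2,X3}, free = {X4,X5,X6,X7}
RREF:
  r0: [   1    0    0    1   -2   -2    1]
  r1: [   0    1    0   -1    1    1    0]
  r2: [   0    0    1   -2    0    1    0]
  r3: [   0    0    0    0    0    0    0]
Fix exponent of X4 at 1, X5 at 0, X6 at 0, X7 at 0; solve each RREF row for its pivot's exponent:
  r0: exp(X1) + (1)·1 = 0 ⇒ exp(X1) = -1
  r1: exp(X2) + (-1)·1 = 0 ⇒ exp(X2) = 1
  r2: exp(X3) + (-2)·1 = 0 ⇒ exp(X3) = 2
Π_1 = X1^-1 · X2 · X3^2 · X4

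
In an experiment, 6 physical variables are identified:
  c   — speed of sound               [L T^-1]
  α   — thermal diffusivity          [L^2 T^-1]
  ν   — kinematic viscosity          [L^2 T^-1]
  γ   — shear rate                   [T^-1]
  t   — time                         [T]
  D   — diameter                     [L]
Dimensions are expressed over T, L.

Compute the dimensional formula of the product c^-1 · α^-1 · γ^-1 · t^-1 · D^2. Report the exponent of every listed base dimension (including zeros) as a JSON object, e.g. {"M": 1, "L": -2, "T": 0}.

Exponent matrix [T,L] × [c,α,ν,γ,t,D]:
  T: [-1 -1 -1 -1  1  0]
  L: [ 1  2  2  0  0  1]
  [T]: (-1)·-1+(-1)·-1+(-1)·-1+(-1)·1+(2)·0 = 2
  [L]: (-1)·1+(-1)·2+(-1)·0+(-1)·0+(2)·1 = -1
⇒ T^2 L^-1

{"T": 2, "L": -1}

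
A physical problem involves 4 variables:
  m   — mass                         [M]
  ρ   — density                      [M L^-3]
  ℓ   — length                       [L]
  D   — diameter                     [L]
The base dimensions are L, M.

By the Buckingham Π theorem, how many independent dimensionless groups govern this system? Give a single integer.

2

Exponent matrix [L,M] × [m,ρ,ℓ,D]:
  L: [ 0 -3  1  1]
  M: [ 1  1  0  0]
RREF → pivots at {m,ρ} ⇒ r = 2
Π count = n − r = 4 − 2 = 2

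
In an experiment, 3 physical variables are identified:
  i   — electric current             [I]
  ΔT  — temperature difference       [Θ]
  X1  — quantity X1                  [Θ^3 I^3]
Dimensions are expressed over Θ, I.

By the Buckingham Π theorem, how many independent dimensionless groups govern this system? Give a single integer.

1

Exponent matrix [Θ,I] × [i,ΔT,X1]:
  Θ: [ 0  1  3]
  I: [ 1  0  3]
Echelon form has 2 nonzero rows (pivots: i,ΔT)
n=3, r=2 ⇒ 1 dimensionless group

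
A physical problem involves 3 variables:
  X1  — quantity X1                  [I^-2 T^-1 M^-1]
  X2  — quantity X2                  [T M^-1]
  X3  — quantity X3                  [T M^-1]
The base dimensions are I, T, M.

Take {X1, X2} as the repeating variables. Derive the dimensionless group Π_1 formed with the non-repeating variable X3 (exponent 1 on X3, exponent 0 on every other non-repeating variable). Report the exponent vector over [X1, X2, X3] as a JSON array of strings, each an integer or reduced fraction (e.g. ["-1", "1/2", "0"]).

["0", "-1", "1"]

Dimensional matrix (I×T×M by X1×X2×X3):
  I: [-2  0  0]
  T: [-1  1  1]
  M: [-1 -1 -1]
Row reduction gives pivot columns X1,X2; rank = 2
Repeat: X1,X2; free: X3
RREF:
  r0: [   1    0    0]
  r1: [   0    1    1]
  r2: [   0    0    0]
Fix exponent of X3 at 1; solve each RREF row for its pivot's exponent:
  r0: exp(X1) + (0)·1 = 0 ⇒ exp(X1) = 0
  r1: exp(X2) + (1)·1 = 0 ⇒ exp(X2) = -1
Π_1 = X2^-1 · X3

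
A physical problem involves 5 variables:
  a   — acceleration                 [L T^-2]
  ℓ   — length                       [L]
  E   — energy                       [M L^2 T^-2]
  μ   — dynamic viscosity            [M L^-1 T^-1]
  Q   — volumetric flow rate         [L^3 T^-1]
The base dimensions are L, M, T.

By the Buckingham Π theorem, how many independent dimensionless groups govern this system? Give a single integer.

2

Write exponents as rows L,M,T / cols a,ℓ,E,μ,Q:
  L: [ 1  1  2 -1  3]
  M: [ 0  0  1  1  0]
  T: [-2  0 -2 -1 -1]
Row reduction gives pivot columns a,ℓ,E; rank = 3
n=5, r=3 ⇒ 2 dimensionless groups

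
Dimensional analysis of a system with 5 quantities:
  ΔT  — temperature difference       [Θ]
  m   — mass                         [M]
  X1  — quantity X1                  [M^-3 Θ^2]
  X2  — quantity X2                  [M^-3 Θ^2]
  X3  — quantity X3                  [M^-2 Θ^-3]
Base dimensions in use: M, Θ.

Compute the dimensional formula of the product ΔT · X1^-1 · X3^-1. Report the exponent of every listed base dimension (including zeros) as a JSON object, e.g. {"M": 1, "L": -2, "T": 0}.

Exponent matrix [M,Θ] × [ΔT,m,X1,X2,X3]:
  M: [ 0  1 -3 -3 -2]
  Θ: [ 1  0  2  2 -3]
  [M]: (1)·0+(-1)·-3+(-1)·-2 = 5
  [Θ]: (1)·1+(-1)·2+(-1)·-3 = 2
⇒ M^5 Θ^2

{"M": 5, "Θ": 2}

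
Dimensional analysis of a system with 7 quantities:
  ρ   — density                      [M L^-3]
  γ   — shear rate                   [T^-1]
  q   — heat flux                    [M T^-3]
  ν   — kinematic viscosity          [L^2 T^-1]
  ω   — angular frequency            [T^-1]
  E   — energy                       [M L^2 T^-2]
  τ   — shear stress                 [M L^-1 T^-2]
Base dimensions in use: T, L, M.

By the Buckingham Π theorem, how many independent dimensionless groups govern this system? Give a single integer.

Write exponents as rows T,L,M / cols ρ,γ,q,ν,ω,E,τ:
  T: [ 0 -1 -3 -1 -1 -2 -2]
  L: [-3  0  0  2  0  2 -1]
  M: [ 1  0  1  0  0  1  1]
Echelon form has 3 nonzero rows (pivots: ρ,γ,q)
n=7, r=3 ⇒ 4 dimensionless groups

4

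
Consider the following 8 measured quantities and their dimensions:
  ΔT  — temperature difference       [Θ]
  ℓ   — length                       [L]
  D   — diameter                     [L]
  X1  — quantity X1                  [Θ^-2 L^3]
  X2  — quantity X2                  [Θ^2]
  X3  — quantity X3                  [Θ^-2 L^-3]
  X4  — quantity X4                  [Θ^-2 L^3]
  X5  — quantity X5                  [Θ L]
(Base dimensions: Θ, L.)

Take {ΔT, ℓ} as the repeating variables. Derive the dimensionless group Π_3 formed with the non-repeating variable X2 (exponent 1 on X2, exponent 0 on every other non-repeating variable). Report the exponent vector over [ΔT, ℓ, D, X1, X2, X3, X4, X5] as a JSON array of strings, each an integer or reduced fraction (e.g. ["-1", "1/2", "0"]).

Dimensional matrix (Θ×L by ΔT×ℓ×D×X1×X2×X3×X4×X5):
  Θ: [ 1  0  0 -2  2 -2 -2  1]
  L: [ 0  1  1  3  0 -3  3  1]
Echelon form has 2 nonzero rows (pivots: ΔT,ℓ)
Repeat: ΔT,ℓ; free: D,X1,X2,X3,X4,X5
RREF:
  r0: [   1    0    0   -2    2   -2   -2    1]
  r1: [   0    1    1    3    0   -3    3    1]
Fix exponent of X2 at 1, D at 0, X1 at 0, X3 at 0, X4 at 0, X5 at 0; solve each RREF row for its pivot's exponent:
  r0: exp(ΔT) + (2)·1 = 0 ⇒ exp(ΔT) = -2
  r1: exp(ℓ) + (0)·1 = 0 ⇒ exp(ℓ) = 0
Π_3 = ΔT^-2 · X2

["-2", "0", "0", "0", "1", "0", "0", "0"]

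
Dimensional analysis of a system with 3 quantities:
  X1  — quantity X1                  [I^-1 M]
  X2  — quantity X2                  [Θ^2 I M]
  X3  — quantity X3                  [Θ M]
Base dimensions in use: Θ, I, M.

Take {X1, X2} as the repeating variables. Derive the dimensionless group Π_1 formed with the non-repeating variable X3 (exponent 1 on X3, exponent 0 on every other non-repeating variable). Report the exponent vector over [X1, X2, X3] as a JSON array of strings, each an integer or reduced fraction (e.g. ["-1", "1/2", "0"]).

["-1/2", "-1/2", "1"]

Write exponents as rows Θ,I,M / cols X1,X2,X3:
  Θ: [ 0  2  1]
  I: [-1  1  0]
  M: [ 1  1  1]
Row reduction gives pivot columns X1,X2; rank = 2
Repeat: X1,X2; free: X3
RREF:
  r0: [   1    0  1/2]
  r1: [   0    1  1/2]
  r2: [   0    0    0]
Fix exponent of X3 at 1; solve each RREF row for its pivot's exponent:
  r0: exp(X1) + (1/2)·1 = 0 ⇒ exp(X1) = -1/2
  r1: exp(X2) + (1/2)·1 = 0 ⇒ exp(X2) = -1/2
Π_1 = X1^(-1/2) · X2^(-1/2) · X3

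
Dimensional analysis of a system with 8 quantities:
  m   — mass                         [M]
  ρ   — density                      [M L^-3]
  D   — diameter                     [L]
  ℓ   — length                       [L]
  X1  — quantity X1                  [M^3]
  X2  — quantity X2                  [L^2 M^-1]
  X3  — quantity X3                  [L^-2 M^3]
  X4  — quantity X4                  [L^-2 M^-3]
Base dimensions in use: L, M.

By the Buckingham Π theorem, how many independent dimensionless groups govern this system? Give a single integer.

Dimensional matrix (L×M by m×ρ×D×ℓ×X1×X2×X3×X4):
  L: [ 0 -3  1  1  0  2 -2 -2]
  M: [ 1  1  0  0  3 -1  3 -3]
Row reduction gives pivot columns m,ρ; rank = 2
Π count = n − r = 8 − 2 = 6

6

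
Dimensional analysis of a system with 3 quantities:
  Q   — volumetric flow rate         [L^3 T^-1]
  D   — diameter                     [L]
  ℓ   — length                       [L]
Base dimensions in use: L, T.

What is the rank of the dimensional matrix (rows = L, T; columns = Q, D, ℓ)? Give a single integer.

2

Write exponents as rows L,T / cols Q,D,ℓ:
  L: [ 3  1  1]
  T: [-1  0  0]
Echelon form has 2 nonzero rows (pivots: Q,D)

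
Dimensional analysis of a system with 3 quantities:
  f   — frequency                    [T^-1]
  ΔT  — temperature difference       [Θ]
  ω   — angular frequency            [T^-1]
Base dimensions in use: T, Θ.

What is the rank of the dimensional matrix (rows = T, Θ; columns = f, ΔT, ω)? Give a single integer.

Write exponents as rows T,Θ / cols f,ΔT,ω:
  T: [-1  0 -1]
  Θ: [ 0  1  0]
Row reduction gives pivot columns f,ΔT; rank = 2

2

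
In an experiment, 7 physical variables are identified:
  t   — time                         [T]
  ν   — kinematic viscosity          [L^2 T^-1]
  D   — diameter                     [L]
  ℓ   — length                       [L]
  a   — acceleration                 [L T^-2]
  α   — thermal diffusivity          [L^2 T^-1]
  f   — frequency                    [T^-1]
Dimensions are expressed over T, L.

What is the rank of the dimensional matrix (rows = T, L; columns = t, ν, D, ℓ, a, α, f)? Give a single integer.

2

Exponent matrix [T,L] × [t,ν,D,ℓ,a,α,f]:
  T: [ 1 -1  0  0 -2 -1 -1]
  L: [ 0  2  1  1  1  2  0]
Echelon form has 2 nonzero rows (pivots: t,ν)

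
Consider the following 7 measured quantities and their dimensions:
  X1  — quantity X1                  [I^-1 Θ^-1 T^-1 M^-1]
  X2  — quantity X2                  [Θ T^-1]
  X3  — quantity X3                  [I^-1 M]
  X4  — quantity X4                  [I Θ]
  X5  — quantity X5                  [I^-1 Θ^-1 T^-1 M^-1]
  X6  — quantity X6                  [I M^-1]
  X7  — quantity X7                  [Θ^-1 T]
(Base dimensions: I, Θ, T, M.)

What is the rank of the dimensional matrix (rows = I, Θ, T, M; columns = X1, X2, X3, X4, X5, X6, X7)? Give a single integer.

Exponent matrix [I,Θ,T,M] × [X1,X2,X3,X4,X5,X6,X7]:
  I: [-1  0 -1  1 -1  1  0]
  Θ: [-1  1  0  1 -1  0 -1]
  T: [-1 -1  0  0 -1  0  1]
  M: [-1  0  1  0 -1 -1  0]
Row reduction gives pivot columns X1,X2,X3; rank = 3

3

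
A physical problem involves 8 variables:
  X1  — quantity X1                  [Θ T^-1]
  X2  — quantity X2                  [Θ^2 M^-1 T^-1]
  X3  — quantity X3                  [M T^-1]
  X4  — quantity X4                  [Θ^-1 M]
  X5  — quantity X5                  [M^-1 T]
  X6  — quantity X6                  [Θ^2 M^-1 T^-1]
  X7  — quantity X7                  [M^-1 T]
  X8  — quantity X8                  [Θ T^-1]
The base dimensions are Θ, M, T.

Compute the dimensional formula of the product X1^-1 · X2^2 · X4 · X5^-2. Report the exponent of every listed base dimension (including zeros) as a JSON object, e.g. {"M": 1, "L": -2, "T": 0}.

{"Θ": 2, "M": 1, "T": -3}

Write exponents as rows Θ,M,T / cols X1,X2,X3,X4,X5,X6,X7,X8:
  Θ: [ 1  2  0 -1  0  2  0  1]
  M: [ 0 -1  1  1 -1 -1 -1  0]
  T: [-1 -1 -1  0  1 -1  1 -1]
  [Θ]: (-1)·1+(2)·2+(1)·-1+(-2)·0 = 2
  [M]: (-1)·0+(2)·-1+(1)·1+(-2)·-1 = 1
  [T]: (-1)·-1+(2)·-1+(1)·0+(-2)·1 = -3
⇒ Θ^2 M T^-3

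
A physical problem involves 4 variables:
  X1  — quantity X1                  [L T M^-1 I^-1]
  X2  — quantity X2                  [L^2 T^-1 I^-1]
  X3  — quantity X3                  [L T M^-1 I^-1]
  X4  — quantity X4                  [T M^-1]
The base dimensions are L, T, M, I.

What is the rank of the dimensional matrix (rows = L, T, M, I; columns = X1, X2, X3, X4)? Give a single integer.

3

Dimensional matrix (L×T×M×I by X1×X2×X3×X4):
  L: [ 1  2  1  0]
  T: [ 1 -1  1  1]
  M: [-1  0 -1 -1]
  I: [-1 -1 -1  0]
RREF → pivots at {X1,X2,X4} ⇒ r = 3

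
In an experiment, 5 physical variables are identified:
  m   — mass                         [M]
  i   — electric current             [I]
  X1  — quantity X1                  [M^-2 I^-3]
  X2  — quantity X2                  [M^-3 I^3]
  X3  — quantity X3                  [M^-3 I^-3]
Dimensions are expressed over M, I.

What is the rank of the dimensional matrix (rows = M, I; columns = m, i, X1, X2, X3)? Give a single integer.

Write exponents as rows M,I / cols m,i,X1,X2,X3:
  M: [ 1  0 -2 -3 -3]
  I: [ 0  1 -3  3 -3]
Row reduction gives pivot columns m,i; rank = 2

2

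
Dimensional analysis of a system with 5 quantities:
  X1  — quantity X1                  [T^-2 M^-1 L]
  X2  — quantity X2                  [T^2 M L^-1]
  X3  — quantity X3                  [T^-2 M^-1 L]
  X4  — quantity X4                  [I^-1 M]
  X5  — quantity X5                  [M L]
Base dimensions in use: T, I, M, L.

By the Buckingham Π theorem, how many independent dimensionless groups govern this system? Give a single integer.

2

Exponent matrix [T,I,M,L] × [X1,X2,X3,X4,X5]:
  T: [-2  2 -2  0  0]
  I: [ 0  0  0 -1  0]
  M: [-1  1 -1  1  1]
  L: [ 1 -1  1  0  1]
Row reduction gives pivot columns X1,X4,X5; rank = 3
5 vars − rank 3 = 2 Π groups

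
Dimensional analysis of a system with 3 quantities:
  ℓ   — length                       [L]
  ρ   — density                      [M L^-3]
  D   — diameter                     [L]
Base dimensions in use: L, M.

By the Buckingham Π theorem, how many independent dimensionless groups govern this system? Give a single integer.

Write exponents as rows L,M / cols ℓ,ρ,D:
  L: [ 1 -3  1]
  M: [ 0  1  0]
Row reduction gives pivot columns ℓ,ρ; rank = 2
Π count = n − r = 3 − 2 = 1

1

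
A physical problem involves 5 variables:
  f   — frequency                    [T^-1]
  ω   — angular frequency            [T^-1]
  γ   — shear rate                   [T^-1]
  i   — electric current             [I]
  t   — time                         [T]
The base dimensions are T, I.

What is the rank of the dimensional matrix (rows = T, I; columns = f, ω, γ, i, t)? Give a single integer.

Exponent matrix [T,I] × [f,ω,γ,i,t]:
  T: [-1 -1 -1  0  1]
  I: [ 0  0  0  1  0]
Echelon form has 2 nonzero rows (pivots: f,i)

2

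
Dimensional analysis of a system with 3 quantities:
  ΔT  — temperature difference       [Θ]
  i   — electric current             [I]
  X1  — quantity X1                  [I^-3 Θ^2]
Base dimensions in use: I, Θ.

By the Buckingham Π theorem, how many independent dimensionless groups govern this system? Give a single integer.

1

Dimensional matrix (I×Θ by ΔT×i×X1):
  I: [ 0  1 -3]
  Θ: [ 1  0  2]
RREF → pivots at {ΔT,i} ⇒ r = 2
3 vars − rank 2 = 1 Π group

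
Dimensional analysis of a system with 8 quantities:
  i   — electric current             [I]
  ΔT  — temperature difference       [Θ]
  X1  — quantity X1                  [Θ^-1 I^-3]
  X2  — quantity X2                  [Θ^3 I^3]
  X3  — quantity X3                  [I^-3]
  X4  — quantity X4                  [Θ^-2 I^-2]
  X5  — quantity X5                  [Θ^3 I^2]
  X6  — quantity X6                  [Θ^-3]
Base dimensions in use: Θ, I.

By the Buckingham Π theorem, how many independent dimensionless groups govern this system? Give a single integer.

6

Exponent matrix [Θ,I] × [i,ΔT,X1,X2,X3,X4,X5,X6]:
  Θ: [ 0  1 -1  3  0 -2  3 -3]
  I: [ 1  0 -3  3 -3 -2  2  0]
RREF → pivots at {i,ΔT} ⇒ r = 2
8 vars − rank 2 = 6 Π groups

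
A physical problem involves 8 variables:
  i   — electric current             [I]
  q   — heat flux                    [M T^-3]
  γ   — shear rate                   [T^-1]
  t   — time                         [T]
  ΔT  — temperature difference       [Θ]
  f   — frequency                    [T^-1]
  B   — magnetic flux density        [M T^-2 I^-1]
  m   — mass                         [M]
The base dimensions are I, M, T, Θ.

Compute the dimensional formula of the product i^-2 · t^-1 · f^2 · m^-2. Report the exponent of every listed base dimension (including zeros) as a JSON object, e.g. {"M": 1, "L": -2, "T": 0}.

Write exponents as rows I,M,T,Θ / cols i,q,γ,t,ΔT,f,B,m:
  I: [ 1  0  0  0  0  0 -1  0]
  M: [ 0  1  0  0  0  0  1  1]
  T: [ 0 -3 -1  1  0 -1 -2  0]
  Θ: [ 0  0  0  0  1  0  0  0]
  [I]: (-2)·1+(-1)·0+(2)·0+(-2)·0 = -2
  [M]: (-2)·0+(-1)·0+(2)·0+(-2)·1 = -2
  [T]: (-2)·0+(-1)·1+(2)·-1+(-2)·0 = -3
  [Θ]: (-2)·0+(-1)·0+(2)·0+(-2)·0 = 0
⇒ I^-2 M^-2 T^-3

{"I": -2, "M": -2, "T": -3, "Θ": 0}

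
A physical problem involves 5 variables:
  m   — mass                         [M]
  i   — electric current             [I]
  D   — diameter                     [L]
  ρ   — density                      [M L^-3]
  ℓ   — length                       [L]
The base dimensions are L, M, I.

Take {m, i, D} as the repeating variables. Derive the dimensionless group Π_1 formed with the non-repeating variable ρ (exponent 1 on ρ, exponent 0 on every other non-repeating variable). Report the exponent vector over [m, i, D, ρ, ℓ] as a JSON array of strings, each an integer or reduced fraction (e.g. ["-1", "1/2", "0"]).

["-1", "0", "3", "1", "0"]

Dimensional matrix (L×M×I by m×i×D×ρ×ℓ):
  L: [ 0  0  1 -3  1]
  M: [ 1  0  0  1  0]
  I: [ 0  1  0  0  0]
Echelon form has 3 nonzero rows (pivots: m,i,D)
Repeat: m,i,D; free: ρ,ℓ
RREF:
  r0: [   1    0    0    1    0]
  r1: [   0    1    0    0    0]
  r2: [   0    0    1   -3    1]
Fix exponent of ρ at 1, ℓ at 0; solve each RREF row for its pivot's exponent:
  r0: exp(m) + (1)·1 = 0 ⇒ exp(m) = -1
  r1: exp(i) + (0)·1 = 0 ⇒ exp(i) = 0
  r2: exp(D) + (-3)·1 = 0 ⇒ exp(D) = 3
Π_1 = m^-1 · D^3 · ρ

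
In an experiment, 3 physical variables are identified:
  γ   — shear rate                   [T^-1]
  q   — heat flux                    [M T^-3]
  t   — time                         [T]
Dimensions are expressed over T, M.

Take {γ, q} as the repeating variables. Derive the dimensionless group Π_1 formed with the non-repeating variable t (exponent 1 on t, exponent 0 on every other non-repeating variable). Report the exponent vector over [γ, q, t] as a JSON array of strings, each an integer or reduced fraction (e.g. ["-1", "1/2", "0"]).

["1", "0", "1"]

Write exponents as rows T,M / cols γ,q,t:
  T: [-1 -3  1]
  M: [ 0  1  0]
RREF → pivots at {γ,q} ⇒ r = 2
Pivot set = {γ,q}, free = {t}
RREF:
  r0: [   1    0   -1]
  r1: [   0    1    0]
Fix exponent of t at 1; solve each RREF row for its pivot's exponent:
  r0: exp(γ) + (-1)·1 = 0 ⇒ exp(γ) = 1
  r1: exp(q) + (0)·1 = 0 ⇒ exp(q) = 0
Π_1 = γ · t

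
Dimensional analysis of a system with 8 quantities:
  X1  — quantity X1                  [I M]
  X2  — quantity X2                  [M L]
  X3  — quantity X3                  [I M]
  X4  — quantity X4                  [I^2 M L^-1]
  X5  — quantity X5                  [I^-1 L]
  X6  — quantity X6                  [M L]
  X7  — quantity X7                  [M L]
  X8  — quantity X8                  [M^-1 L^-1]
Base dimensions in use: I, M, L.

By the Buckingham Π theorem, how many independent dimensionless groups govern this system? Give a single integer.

6

Write exponents as rows I,M,L / cols X1,X2,X3,X4,X5,X6,X7,X8:
  I: [ 1  0  1  2 -1  0  0  0]
  M: [ 1  1  1  1  0  1  1 -1]
  L: [ 0  1  0 -1  1  1  1 -1]
Row reduction gives pivot columns X1,X2; rank = 2
Π count = n − r = 8 − 2 = 6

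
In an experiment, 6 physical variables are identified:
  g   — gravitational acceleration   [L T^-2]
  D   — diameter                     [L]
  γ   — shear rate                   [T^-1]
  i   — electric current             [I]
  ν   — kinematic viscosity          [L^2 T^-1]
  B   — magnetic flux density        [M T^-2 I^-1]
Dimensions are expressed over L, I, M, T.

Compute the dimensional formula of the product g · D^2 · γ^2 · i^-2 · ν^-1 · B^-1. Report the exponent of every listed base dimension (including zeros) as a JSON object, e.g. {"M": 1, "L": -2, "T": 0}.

Exponent matrix [L,I,M,T] × [g,D,γ,i,ν,B]:
  L: [ 1  1  0  0  2  0]
  I: [ 0  0  0  1  0 -1]
  M: [ 0  0  0  0  0  1]
  T: [-2  0 -1  0 -1 -2]
  [L]: (1)·1+(2)·1+(2)·0+(-2)·0+(-1)·2+(-1)·0 = 1
  [I]: (1)·0+(2)·0+(2)·0+(-2)·1+(-1)·0+(-1)·-1 = -1
  [M]: (1)·0+(2)·0+(2)·0+(-2)·0+(-1)·0+(-1)·1 = -1
  [T]: (1)·-2+(2)·0+(2)·-1+(-2)·0+(-1)·-1+(-1)·-2 = -1
⇒ L I^-1 M^-1 T^-1

{"L": 1, "I": -1, "M": -1, "T": -1}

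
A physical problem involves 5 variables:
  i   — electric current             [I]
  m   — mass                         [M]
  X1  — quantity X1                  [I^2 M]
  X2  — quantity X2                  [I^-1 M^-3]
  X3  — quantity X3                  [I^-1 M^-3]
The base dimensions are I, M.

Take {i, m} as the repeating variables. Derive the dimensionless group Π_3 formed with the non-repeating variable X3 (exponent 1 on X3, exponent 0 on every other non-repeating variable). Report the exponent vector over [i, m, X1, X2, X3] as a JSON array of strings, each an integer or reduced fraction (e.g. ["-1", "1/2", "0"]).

["1", "3", "0", "0", "1"]

Exponent matrix [I,M] × [i,m,X1,X2,X3]:
  I: [ 1  0  2 -1 -1]
  M: [ 0  1  1 -3 -3]
Row reduction gives pivot columns i,m; rank = 2
Pivot set = {i,m}, free = {X1,X2,X3}
RREF:
  r0: [   1    0    2   -1   -1]
  r1: [   0    1    1   -3   -3]
Fix exponent of X3 at 1, X1 at 0, X2 at 0; solve each RREF row for its pivot's exponent:
  r0: exp(i) + (-1)·1 = 0 ⇒ exp(i) = 1
  r1: exp(m) + (-3)·1 = 0 ⇒ exp(m) = 3
Π_3 = i · m^3 · X3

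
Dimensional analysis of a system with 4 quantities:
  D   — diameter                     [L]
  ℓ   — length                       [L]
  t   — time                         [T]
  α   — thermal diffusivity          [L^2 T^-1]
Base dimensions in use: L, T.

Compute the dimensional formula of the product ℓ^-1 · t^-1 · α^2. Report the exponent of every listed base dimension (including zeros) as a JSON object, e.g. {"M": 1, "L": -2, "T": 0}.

Write exponents as rows L,T / cols D,ℓ,t,α:
  L: [ 1  1  0  2]
  T: [ 0  0  1 -1]
  [L]: (-1)·1+(-1)·0+(2)·2 = 3
  [T]: (-1)·0+(-1)·1+(2)·-1 = -3
⇒ L^3 T^-3

{"L": 3, "T": -3}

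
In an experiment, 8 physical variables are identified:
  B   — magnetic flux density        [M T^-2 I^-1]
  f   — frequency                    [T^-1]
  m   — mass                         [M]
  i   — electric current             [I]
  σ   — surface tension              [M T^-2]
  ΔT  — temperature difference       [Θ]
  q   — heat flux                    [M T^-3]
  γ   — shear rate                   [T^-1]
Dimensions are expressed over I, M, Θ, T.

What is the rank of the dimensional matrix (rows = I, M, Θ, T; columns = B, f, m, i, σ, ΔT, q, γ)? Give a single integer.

4

Write exponents as rows I,M,Θ,T / cols B,f,m,i,σ,ΔT,q,γ:
  I: [-1  0  0  1  0  0  0  0]
  M: [ 1  0  1  0  1  0  1  0]
  Θ: [ 0  0  0  0  0  1  0  0]
  T: [-2 -1  0  0 -2  0 -3 -1]
RREF → pivots at {B,f,m,ΔT} ⇒ r = 4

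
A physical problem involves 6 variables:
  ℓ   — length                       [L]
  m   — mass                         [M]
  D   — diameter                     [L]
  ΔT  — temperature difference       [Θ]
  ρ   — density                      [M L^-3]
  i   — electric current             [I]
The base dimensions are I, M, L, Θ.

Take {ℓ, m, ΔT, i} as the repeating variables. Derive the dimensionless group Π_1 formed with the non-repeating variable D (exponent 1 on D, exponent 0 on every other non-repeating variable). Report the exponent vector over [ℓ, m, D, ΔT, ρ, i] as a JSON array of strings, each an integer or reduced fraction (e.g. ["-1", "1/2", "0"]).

Write exponents as rows I,M,L,Θ / cols ℓ,m,D,ΔT,ρ,i:
  I: [ 0  0  0  0  0  1]
  M: [ 0  1  0  0  1  0]
  L: [ 1  0  1  0 -3  0]
  Θ: [ 0  0  0  1  0  0]
Echelon form has 4 nonzero rows (pivots: ℓ,m,ΔT,i)
Repeat: ℓ,m,ΔT,i; free: D,ρ
RREF:
  r0: [   1    0    1    0   -3    0]
  r1: [   0    1    0    0    1    0]
  r2: [   0    0    0    1    0    0]
  r3: [   0    0    0    0    0    1]
Fix exponent of D at 1, ρ at 0; solve each RREF row for its pivot's exponent:
  r0: exp(ℓ) + (1)·1 = 0 ⇒ exp(ℓ) = -1
  r1: exp(m) + (0)·1 = 0 ⇒ exp(m) = 0
  r2: exp(ΔT) + (0)·1 = 0 ⇒ exp(ΔT) = 0
  r3: exp(i) + (0)·1 = 0 ⇒ exp(i) = 0
Π_1 = ℓ^-1 · D

["-1", "0", "1", "0", "0", "0"]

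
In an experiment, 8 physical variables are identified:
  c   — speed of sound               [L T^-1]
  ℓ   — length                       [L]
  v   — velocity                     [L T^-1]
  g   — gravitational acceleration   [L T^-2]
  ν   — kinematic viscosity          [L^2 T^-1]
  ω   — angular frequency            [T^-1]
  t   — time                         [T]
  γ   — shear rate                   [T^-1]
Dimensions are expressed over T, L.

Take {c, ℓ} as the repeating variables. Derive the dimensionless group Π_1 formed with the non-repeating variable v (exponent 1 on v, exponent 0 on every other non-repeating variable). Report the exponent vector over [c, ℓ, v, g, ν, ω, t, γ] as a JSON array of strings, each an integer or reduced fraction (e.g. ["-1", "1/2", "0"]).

["-1", "0", "1", "0", "0", "0", "0", "0"]

Write exponents as rows T,L / cols c,ℓ,v,g,ν,ω,t,γ:
  T: [-1  0 -1 -2 -1 -1  1 -1]
  L: [ 1  1  1  1  2  0  0  0]
RREF → pivots at {c,ℓ} ⇒ r = 2
Pivot set = {c,ℓ}, free = {v,g,ν,ω,t,γ}
RREF:
  r0: [   1    0    1    2    1    1   -1    1]
  r1: [   0    1    0   -1    1   -1    1   -1]
Fix exponent of v at 1, g at 0, ν at 0, ω at 0, t at 0, γ at 0; solve each RREF row for its pivot's exponent:
  r0: exp(c) + (1)·1 = 0 ⇒ exp(c) = -1
  r1: exp(ℓ) + (0)·1 = 0 ⇒ exp(ℓ) = 0
Π_1 = c^-1 · v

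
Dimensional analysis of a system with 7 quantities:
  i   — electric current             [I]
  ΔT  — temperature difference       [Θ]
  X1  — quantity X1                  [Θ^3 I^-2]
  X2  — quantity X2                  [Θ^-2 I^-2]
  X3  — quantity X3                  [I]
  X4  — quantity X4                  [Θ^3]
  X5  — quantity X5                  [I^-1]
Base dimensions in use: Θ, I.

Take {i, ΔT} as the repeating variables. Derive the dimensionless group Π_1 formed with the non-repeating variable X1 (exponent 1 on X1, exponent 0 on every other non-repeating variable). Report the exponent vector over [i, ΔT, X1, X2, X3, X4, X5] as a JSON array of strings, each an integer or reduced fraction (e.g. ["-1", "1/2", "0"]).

["2", "-3", "1", "0", "0", "0", "0"]

Dimensional matrix (Θ×I by i×ΔT×X1×X2×X3×X4×X5):
  Θ: [ 0  1  3 -2  0  3  0]
  I: [ 1  0 -2 -2  1  0 -1]
Echelon form has 2 nonzero rows (pivots: i,ΔT)
Repeat: i,ΔT; free: X1,X2,X3,X4,X5
RREF:
  r0: [   1    0   -2   -2    1    0   -1]
  r1: [   0    1    3   -2    0    3    0]
Fix exponent of X1 at 1, X2 at 0, X3 at 0, X4 at 0, X5 at 0; solve each RREF row for its pivot's exponent:
  r0: exp(i) + (-2)·1 = 0 ⇒ exp(i) = 2
  r1: exp(ΔT) + (3)·1 = 0 ⇒ exp(ΔT) = -3
Π_1 = i^2 · ΔT^-3 · X1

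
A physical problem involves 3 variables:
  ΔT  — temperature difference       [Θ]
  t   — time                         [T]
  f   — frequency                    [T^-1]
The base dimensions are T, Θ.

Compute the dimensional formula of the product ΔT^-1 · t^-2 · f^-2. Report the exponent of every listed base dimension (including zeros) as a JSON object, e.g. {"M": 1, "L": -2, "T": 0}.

Dimensional matrix (T×Θ by ΔT×t×f):
  T: [ 0  1 -1]
  Θ: [ 1  0  0]
  [T]: (-1)·0+(-2)·1+(-2)·-1 = 0
  [Θ]: (-1)·1+(-2)·0+(-2)·0 = -1
⇒ Θ^-1

{"T": 0, "Θ": -1}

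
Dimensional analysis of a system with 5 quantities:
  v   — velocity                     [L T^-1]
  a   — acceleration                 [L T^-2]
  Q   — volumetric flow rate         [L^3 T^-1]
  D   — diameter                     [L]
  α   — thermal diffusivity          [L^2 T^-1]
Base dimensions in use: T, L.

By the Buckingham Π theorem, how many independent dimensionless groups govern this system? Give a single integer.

Write exponents as rows T,L / cols v,a,Q,D,α:
  T: [-1 -2 -1  0 -1]
  L: [ 1  1  3  1  2]
RREF → pivots at {v,a} ⇒ r = 2
Π count = n − r = 5 − 2 = 3

3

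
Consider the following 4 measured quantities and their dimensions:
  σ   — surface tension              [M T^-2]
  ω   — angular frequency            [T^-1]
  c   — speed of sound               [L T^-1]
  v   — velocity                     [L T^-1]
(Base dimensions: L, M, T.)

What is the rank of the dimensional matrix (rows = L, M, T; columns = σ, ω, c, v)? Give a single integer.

Dimensional matrix (L×M×T by σ×ω×c×v):
  L: [ 0  0  1  1]
  M: [ 1  0  0  0]
  T: [-2 -1 -1 -1]
Row reduction gives pivot columns σ,ω,c; rank = 3

3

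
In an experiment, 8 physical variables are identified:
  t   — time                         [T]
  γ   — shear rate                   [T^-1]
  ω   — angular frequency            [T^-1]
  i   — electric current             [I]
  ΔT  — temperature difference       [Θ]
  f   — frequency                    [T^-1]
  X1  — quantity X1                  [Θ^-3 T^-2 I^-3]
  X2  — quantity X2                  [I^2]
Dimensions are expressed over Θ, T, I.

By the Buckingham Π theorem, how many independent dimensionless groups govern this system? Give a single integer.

5

Exponent matrix [Θ,T,I] × [t,γ,ω,i,ΔT,f,X1,X2]:
  Θ: [ 0  0  0  0  1  0 -3  0]
  T: [ 1 -1 -1  0  0 -1 -2  0]
  I: [ 0  0  0  1  0  0 -3  2]
Echelon form has 3 nonzero rows (pivots: t,i,ΔT)
Π count = n − r = 8 − 3 = 5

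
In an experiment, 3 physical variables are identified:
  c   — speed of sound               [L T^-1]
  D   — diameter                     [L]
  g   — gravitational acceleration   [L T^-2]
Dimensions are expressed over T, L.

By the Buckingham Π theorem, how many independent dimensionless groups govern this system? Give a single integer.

Write exponents as rows T,L / cols c,D,g:
  T: [-1  0 -2]
  L: [ 1  1  1]
Row reduction gives pivot columns c,D; rank = 2
3 vars − rank 2 = 1 Π group

1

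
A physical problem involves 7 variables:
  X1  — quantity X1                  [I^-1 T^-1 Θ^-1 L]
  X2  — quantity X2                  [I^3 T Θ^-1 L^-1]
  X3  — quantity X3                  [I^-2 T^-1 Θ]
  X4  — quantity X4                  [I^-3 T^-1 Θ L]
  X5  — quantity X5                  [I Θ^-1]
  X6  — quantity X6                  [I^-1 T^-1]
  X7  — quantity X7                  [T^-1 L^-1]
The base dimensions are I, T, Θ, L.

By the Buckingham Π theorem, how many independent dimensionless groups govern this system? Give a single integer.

4

Dimensional matrix (I×T×Θ×L by X1×X2×X3×X4×X5×X6×X7):
  I: [-1  3 -2 -3  1 -1  0]
  T: [-1  1 -1 -1  0 -1 -1]
  Θ: [-1 -1  1  1 -1  0  0]
  L: [ 1 -1  0  1  0  0 -1]
RREF → pivots at {X1,X2,X3} ⇒ r = 3
n=7, r=3 ⇒ 4 dimensionless groups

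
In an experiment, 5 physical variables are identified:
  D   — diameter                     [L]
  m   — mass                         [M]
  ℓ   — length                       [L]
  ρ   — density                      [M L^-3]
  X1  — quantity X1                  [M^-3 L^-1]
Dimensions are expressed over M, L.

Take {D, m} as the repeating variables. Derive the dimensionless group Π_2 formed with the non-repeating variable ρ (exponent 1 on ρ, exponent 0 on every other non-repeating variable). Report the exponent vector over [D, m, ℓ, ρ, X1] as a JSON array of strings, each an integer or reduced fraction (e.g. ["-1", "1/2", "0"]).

Exponent matrix [M,L] × [D,m,ℓ,ρ,X1]:
  M: [ 0  1  0  1 -3]
  L: [ 1  0  1 -3 -1]
Row reduction gives pivot columns D,m; rank = 2
Repeat: D,m; free: ℓ,ρ,X1
RREF:
  r0: [   1    0    1   -3   -1]
  r1: [   0    1    0    1   -3]
Fix exponent of ρ at 1, ℓ at 0, X1 at 0; solve each RREF row for its pivot's exponent:
  r0: exp(D) + (-3)·1 = 0 ⇒ exp(D) = 3
  r1: exp(m) + (1)·1 = 0 ⇒ exp(m) = -1
Π_2 = D^3 · m^-1 · ρ

["3", "-1", "0", "1", "0"]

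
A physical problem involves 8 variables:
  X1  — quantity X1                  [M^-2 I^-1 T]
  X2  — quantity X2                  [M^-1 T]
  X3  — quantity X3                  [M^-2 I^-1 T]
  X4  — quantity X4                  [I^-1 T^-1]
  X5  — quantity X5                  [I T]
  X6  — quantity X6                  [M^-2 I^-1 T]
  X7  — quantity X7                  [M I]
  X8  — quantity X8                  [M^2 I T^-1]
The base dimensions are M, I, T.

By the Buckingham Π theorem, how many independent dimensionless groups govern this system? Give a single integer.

Exponent matrix [M,I,T] × [X1,X2,X3,X4,X5,X6,X7,X8]:
  M: [-2 -1 -2  0  0 -2  1  2]
  I: [-1  0 -1 -1  1 -1  1  1]
  T: [ 1  1  1 -1  1  1  0 -1]
RREF → pivots at {X1,X2} ⇒ r = 2
8 vars − rank 2 = 6 Π groups

6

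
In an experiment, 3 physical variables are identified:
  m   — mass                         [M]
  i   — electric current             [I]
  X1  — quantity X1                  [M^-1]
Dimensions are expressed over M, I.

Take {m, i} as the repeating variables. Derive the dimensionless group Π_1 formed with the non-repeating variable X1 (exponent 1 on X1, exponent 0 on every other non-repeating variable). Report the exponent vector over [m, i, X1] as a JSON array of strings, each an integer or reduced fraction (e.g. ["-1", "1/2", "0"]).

Write exponents as rows M,I / cols m,i,X1:
  M: [ 1  0 -1]
  I: [ 0  1  0]
Echelon form has 2 nonzero rows (pivots: m,i)
Pivot set = {m,i}, free = {X1}
RREF:
  r0: [   1    0   -1]
  r1: [   0    1    0]
Fix exponent of X1 at 1; solve each RREF row for its pivot's exponent:
  r0: exp(m) + (-1)·1 = 0 ⇒ exp(m) = 1
  r1: exp(i) + (0)·1 = 0 ⇒ exp(i) = 0
Π_1 = m · X1

["1", "0", "1"]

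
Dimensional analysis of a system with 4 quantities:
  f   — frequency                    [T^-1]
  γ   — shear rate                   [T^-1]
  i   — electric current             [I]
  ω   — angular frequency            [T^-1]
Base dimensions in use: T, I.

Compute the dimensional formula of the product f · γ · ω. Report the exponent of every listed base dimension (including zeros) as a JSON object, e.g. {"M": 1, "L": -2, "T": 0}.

{"T": -3, "I": 0}

Write exponents as rows T,I / cols f,γ,i,ω:
  T: [-1 -1  0 -1]
  I: [ 0  0  1  0]
  [T]: (1)·-1+(1)·-1+(1)·-1 = -3
  [I]: (1)·0+(1)·0+(1)·0 = 0
⇒ T^-3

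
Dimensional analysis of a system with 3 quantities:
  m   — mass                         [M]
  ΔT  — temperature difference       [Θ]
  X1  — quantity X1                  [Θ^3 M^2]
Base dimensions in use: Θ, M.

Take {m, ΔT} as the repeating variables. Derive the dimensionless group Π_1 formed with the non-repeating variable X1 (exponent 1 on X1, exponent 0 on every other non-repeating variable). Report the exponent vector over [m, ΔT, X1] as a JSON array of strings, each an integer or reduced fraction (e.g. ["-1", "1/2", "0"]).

["-2", "-3", "1"]

Dimensional matrix (Θ×M by m×ΔT×X1):
  Θ: [ 0  1  3]
  M: [ 1  0  2]
RREF → pivots at {m,ΔT} ⇒ r = 2
Pivot set = {m,ΔT}, free = {X1}
RREF:
  r0: [   1    0    2]
  r1: [   0    1    3]
Fix exponent of X1 at 1; solve each RREF row for its pivot's exponent:
  r0: exp(m) + (2)·1 = 0 ⇒ exp(m) = -2
  r1: exp(ΔT) + (3)·1 = 0 ⇒ exp(ΔT) = -3
Π_1 = m^-2 · ΔT^-3 · X1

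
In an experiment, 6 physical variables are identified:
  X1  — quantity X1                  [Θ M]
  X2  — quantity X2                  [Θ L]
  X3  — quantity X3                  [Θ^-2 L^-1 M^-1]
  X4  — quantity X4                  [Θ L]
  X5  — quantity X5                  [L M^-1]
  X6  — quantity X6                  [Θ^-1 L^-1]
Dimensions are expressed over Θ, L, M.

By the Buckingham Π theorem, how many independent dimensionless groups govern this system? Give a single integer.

4

Exponent matrix [Θ,L,M] × [X1,X2,X3,X4,X5,X6]:
  Θ: [ 1  1 -2  1  0 -1]
  L: [ 0  1 -1  1  1 -1]
  M: [ 1  0 -1  0 -1  0]
Echelon form has 2 nonzero rows (pivots: X1,X2)
Π count = n − r = 6 − 2 = 4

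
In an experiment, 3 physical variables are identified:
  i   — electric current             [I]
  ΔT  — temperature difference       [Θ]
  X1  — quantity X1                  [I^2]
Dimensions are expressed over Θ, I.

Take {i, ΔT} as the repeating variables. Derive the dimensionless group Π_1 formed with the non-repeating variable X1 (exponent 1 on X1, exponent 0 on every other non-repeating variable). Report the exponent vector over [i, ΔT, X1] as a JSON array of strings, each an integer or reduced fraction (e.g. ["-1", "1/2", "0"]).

Dimensional matrix (Θ×I by i×ΔT×X1):
  Θ: [ 0  1  0]
  I: [ 1  0  2]
Echelon form has 2 nonzero rows (pivots: i,ΔT)
Repeat: i,ΔT; free: X1
RREF:
  r0: [   1    0    2]
  r1: [   0    1    0]
Fix exponent of X1 at 1; solve each RREF row for its pivot's exponent:
  r0: exp(i) + (2)·1 = 0 ⇒ exp(i) = -2
  r1: exp(ΔT) + (0)·1 = 0 ⇒ exp(ΔT) = 0
Π_1 = i^-2 · X1

["-2", "0", "1"]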